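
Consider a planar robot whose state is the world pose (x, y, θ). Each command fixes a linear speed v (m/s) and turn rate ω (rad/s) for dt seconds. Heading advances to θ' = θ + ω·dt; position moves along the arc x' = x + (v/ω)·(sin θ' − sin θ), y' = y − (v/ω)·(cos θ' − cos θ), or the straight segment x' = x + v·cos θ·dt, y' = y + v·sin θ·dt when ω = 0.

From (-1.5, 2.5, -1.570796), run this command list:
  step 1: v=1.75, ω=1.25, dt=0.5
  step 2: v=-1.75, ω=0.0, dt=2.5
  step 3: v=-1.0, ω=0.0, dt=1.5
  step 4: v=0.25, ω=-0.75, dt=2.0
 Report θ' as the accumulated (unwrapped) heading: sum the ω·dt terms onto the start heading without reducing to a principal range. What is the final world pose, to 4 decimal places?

(-4.7295, 5.9944, -2.4458)

step 1: θ'=-0.9458 (R=1.4000) → pose (-1.2353, 1.6809, -0.9458)
step 2: θ'=-0.9458 (straight) → pose (-3.7951, 5.2288, -0.9458)
step 3: θ'=-0.9458 (straight) → pose (-4.6728, 6.4453, -0.9458)
step 4: θ'=-2.4458 (R=-0.3333) → pose (-4.7295, 5.9944, -2.4458)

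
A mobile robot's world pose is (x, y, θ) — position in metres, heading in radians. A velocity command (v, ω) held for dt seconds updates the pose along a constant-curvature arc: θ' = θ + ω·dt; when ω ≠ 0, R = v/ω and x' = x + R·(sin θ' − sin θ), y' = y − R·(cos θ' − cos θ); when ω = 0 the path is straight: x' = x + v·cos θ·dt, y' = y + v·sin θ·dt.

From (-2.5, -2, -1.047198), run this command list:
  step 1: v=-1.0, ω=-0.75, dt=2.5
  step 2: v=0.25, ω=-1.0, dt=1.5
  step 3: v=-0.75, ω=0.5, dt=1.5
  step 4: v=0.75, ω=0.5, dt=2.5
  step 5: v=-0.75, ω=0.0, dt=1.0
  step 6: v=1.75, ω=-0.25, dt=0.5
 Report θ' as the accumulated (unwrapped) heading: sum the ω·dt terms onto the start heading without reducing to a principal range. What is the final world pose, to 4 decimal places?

(-3.1270, -0.9293, -2.5472)

step 1: θ'=-2.9222 (R=1.3333) → pose (-1.6355, -0.0320, -2.9222)
step 2: θ'=-4.4222 (R=-0.2500) → pose (-1.9294, 0.1405, -4.4222)
step 3: θ'=-3.6722 (R=-1.5000) → pose (-1.2512, -0.7240, -3.6722)
step 4: θ'=-2.4222 (R=1.5000) → pose (-2.9987, -0.8895, -2.4222)
step 5: θ'=-2.4222 (straight) → pose (-2.4346, -0.3953, -2.4222)
step 6: θ'=-2.5472 (R=-7.0000) → pose (-3.1270, -0.9293, -2.5472)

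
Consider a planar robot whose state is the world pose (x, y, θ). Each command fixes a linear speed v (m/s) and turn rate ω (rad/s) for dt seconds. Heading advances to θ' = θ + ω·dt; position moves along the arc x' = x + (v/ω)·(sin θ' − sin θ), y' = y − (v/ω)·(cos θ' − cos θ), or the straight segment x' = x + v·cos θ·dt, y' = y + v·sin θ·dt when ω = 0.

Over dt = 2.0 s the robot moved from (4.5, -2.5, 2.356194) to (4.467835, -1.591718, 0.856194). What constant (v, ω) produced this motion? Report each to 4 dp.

Δθ = 0.856194 − 2.356194 = -1.500000
ω = Δθ/dt = -1.500000/2.0 = -0.7500
R = −Δy/(cos θ' − cos θ) = -0.6667
v = R·ω = -0.6667·-0.7500 = 0.5000

v = 0.5000, ω = -0.7500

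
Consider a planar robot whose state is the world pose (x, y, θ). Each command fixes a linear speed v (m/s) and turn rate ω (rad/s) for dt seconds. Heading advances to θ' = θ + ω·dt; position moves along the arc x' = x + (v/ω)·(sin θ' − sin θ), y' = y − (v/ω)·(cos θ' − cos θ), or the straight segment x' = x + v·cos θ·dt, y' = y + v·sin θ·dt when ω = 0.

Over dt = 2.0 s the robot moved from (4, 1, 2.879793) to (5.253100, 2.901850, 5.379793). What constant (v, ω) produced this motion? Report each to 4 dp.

Δθ = 5.379793 − 2.879793 = 2.500000
ω = Δθ/dt = 2.500000/2.0 = 1.2500
R = −Δy/(cos θ' − cos θ) = -1.2000
v = R·ω = -1.2000·1.2500 = -1.5000

v = -1.5000, ω = 1.2500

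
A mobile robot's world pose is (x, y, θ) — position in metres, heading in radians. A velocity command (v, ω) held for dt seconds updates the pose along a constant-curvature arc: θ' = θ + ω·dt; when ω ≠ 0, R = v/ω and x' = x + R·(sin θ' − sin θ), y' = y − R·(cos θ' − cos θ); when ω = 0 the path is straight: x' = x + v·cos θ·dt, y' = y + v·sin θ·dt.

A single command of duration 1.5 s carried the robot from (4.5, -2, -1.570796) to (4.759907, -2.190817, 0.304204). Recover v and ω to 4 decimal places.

v = 0.2500, ω = 1.2500

Δθ = 0.304204 − -1.570796 = 1.875000
ω = Δθ/dt = 1.875000/1.5 = 1.2500
R = Δx/(sin θ' − sin θ) = 0.2000
v = R·ω = 0.2000·1.2500 = 0.2500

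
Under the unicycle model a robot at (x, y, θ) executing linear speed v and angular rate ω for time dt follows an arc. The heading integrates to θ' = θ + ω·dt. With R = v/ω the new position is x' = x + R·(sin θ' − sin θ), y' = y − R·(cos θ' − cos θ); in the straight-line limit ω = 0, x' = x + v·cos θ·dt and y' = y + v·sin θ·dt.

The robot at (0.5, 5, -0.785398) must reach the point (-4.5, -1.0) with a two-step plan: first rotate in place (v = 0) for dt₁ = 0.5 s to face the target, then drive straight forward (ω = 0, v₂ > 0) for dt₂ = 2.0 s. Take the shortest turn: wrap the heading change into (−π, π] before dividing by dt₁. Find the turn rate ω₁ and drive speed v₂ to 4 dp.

heading to target = atan2(-1−5, -4.5−0.5) = -2.2655
Δθ = wrap(-2.2655 − -0.7854) = -1.4801; ω₁ = Δθ/dt₁ = -2.9603
distance = √((-4.5−0.5)² + (-1−5)²) = 7.8102; v₂ = distance/dt₂ = 3.9051

ω₁ = -2.9603, v₂ = 3.9051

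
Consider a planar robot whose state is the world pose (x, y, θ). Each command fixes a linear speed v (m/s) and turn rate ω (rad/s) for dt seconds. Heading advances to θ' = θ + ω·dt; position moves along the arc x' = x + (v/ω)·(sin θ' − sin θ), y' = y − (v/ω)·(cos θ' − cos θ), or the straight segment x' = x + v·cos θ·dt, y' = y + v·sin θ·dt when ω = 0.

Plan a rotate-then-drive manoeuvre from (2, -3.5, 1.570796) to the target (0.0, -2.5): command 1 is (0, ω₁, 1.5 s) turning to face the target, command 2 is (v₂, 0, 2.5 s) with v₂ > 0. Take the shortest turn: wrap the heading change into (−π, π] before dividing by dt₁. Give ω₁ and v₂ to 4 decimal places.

ω₁ = 0.7381, v₂ = 0.8944

heading to target = atan2(-2.5−-3.5, 0−2) = 2.6779
Δθ = wrap(2.6779 − 1.5708) = 1.1071; ω₁ = Δθ/dt₁ = 0.7381
distance = √((0−2)² + (-2.5−-3.5)²) = 2.2361; v₂ = distance/dt₂ = 0.8944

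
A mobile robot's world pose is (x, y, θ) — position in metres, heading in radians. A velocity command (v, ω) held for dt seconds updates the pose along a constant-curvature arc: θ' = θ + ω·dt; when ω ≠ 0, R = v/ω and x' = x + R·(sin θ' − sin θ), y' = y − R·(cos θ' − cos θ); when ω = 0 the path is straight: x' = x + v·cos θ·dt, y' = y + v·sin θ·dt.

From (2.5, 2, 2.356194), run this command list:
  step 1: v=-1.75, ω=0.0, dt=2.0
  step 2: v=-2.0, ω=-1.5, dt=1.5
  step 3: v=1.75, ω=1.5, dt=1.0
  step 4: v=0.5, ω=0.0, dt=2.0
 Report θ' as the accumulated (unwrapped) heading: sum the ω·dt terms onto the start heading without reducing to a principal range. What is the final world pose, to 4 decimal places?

step 1: θ'=2.3562 (straight) → pose (4.9749, -0.4749, 2.3562)
step 2: θ'=0.1062 (R=1.3333) → pose (4.1734, -2.7435, 0.1062)
step 3: θ'=1.6062 (R=1.1667) → pose (5.2157, -1.5421, 1.6062)
step 4: θ'=1.6062 (straight) → pose (5.1803, -0.5427, 1.6062)

(5.1803, -0.5427, 1.6062)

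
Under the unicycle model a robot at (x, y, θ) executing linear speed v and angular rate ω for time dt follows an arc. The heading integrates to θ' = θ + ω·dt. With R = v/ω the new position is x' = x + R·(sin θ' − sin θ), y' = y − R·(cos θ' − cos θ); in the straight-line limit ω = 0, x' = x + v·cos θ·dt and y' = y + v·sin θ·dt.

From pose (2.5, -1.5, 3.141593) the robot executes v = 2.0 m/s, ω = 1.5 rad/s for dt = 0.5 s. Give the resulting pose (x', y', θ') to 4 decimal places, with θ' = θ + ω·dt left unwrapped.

(1.5911, -1.8577, 3.8916)

θ' = 3.1416 + 1.5·0.5 = 3.8916
R = v/ω = 2.0/1.5 = 1.3333
x' = 2.5 + 1.3333·(sin 3.8916 − sin 3.1416) = 1.5911
y' = -1.5 − 1.3333·(cos 3.8916 − cos 3.1416) = -1.8577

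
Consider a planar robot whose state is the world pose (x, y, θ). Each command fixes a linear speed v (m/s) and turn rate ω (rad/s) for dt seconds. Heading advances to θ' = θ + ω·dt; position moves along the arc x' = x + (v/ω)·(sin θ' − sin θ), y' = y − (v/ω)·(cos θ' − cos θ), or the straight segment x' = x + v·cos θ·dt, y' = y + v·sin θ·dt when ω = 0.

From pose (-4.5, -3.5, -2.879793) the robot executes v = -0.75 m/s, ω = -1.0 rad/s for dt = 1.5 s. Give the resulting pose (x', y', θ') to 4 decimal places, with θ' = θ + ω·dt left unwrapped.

θ' = -2.8798 + -1.0·1.5 = -4.3798
R = v/ω = -0.75/-1.0 = 0.7500
x' = -4.5 + 0.7500·(sin -4.3798 − sin -2.8798) = -3.5970
y' = -3.5 − 0.7500·(cos -4.3798 − cos -2.8798) = -3.9796

(-3.5970, -3.9796, -4.3798)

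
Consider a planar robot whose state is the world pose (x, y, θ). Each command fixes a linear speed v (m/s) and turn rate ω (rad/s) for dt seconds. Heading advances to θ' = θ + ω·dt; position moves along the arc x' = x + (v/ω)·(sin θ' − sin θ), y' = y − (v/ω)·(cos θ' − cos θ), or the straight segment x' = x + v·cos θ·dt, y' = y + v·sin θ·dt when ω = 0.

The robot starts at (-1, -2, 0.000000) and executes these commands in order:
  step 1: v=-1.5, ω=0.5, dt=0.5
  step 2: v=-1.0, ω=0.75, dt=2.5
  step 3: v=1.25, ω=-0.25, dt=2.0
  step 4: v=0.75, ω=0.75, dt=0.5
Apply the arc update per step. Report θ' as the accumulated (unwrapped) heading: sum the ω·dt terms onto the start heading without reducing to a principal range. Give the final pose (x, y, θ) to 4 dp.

(-3.3764, -1.3644, 2.0000)

step 1: θ'=0.2500 (R=-3.0000) → pose (-1.7422, -2.0933, 0.2500)
step 2: θ'=2.1250 (R=-1.3333) → pose (-2.5461, -4.0868, 2.1250)
step 3: θ'=1.6250 (R=-5.0000) → pose (-3.2872, -1.7264, 1.6250)
step 4: θ'=2.0000 (R=1.0000) → pose (-3.3764, -1.3644, 2.0000)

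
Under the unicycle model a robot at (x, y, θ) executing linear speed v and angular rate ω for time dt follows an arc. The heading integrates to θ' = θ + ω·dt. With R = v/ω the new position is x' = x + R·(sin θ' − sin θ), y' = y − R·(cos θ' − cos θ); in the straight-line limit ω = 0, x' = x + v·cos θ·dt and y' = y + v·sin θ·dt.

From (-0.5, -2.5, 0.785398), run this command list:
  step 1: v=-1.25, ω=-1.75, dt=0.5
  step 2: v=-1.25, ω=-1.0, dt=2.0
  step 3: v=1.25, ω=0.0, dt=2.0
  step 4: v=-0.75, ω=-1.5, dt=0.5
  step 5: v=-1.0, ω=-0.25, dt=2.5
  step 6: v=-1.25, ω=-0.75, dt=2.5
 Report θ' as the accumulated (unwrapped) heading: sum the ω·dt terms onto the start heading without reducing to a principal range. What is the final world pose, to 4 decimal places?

(0.2830, -5.3676, -5.3396)

step 1: θ'=-0.0896 (R=0.7143) → pose (-1.0690, -2.7063, -0.0896)
step 2: θ'=-2.0896 (R=1.2500) → pose (-2.0427, -0.8416, -2.0896)
step 3: θ'=-2.0896 (straight) → pose (-3.2823, -3.0126, -2.0896)
step 4: θ'=-2.8396 (R=0.5000) → pose (-2.9968, -2.7831, -2.8396)
step 5: θ'=-3.4646 (R=4.0000) → pose (-0.5374, -2.8090, -3.4646)
step 6: θ'=-5.3396 (R=1.6667) → pose (0.2830, -5.3676, -5.3396)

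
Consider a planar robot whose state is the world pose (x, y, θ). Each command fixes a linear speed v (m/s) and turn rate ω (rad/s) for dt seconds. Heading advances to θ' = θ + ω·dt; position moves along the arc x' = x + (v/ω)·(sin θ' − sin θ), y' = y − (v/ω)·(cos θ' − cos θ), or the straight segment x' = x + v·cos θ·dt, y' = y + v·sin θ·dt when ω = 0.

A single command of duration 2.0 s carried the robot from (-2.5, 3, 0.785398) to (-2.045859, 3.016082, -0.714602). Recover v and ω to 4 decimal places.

v = 0.2500, ω = -0.7500

Δθ = -0.714602 − 0.785398 = -1.500000
ω = Δθ/dt = -1.500000/2.0 = -0.7500
R = Δx/(sin θ' − sin θ) = -0.3333
v = R·ω = -0.3333·-0.7500 = 0.2500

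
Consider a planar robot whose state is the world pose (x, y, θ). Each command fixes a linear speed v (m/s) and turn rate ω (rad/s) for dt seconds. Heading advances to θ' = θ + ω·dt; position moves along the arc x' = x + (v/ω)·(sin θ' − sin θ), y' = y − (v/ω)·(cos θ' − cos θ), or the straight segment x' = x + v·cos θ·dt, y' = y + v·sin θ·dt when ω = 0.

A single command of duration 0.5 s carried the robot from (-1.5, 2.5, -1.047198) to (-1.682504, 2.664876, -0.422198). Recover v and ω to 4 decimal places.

v = -0.5000, ω = 1.2500

Δθ = -0.422198 − -1.047198 = 0.625000
ω = Δθ/dt = 0.625000/0.5 = 1.2500
R = Δx/(sin θ' − sin θ) = -0.4000
v = R·ω = -0.4000·1.2500 = -0.5000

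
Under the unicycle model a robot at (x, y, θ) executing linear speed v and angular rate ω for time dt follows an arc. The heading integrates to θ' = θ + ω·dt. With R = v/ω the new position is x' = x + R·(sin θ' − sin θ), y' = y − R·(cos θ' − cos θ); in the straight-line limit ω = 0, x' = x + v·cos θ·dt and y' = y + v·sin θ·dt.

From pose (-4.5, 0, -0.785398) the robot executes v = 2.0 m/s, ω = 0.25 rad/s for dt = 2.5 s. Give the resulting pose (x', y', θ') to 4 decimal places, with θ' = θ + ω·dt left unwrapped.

θ' = -0.7854 + 0.25·2.5 = -0.1604
R = v/ω = 2.0/0.25 = 8.0000
x' = -4.5 + 8.0000·(sin -0.1604 − sin -0.7854) = -0.1208
y' = 0 − 8.0000·(cos -0.1604 − cos -0.7854) = -2.2405

(-0.1208, -2.2405, -0.1604)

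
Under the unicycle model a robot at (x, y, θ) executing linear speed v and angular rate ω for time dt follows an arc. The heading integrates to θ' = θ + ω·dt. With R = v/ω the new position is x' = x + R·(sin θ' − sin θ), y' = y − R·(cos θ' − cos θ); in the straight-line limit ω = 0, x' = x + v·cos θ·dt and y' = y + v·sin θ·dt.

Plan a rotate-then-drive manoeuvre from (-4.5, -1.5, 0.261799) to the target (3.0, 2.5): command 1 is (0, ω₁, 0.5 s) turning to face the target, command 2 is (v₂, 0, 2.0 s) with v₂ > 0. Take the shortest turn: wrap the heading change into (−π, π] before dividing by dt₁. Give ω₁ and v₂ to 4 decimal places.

heading to target = atan2(2.5−-1.5, 3−-4.5) = 0.4900
Δθ = wrap(0.4900 − 0.2618) = 0.2282; ω₁ = Δθ/dt₁ = 0.4563
distance = √((3−-4.5)² + (2.5−-1.5)²) = 8.5000; v₂ = distance/dt₂ = 4.2500

ω₁ = 0.4563, v₂ = 4.2500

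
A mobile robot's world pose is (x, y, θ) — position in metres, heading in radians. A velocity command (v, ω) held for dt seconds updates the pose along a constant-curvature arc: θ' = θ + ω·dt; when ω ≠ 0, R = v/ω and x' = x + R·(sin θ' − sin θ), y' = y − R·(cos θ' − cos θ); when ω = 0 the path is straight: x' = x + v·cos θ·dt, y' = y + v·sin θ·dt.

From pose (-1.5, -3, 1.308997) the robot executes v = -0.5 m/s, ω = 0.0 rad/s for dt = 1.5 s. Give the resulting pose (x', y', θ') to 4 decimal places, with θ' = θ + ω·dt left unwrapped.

(-1.6941, -3.7244, 1.3090)

θ' = 1.3090 + 0.0·1.5 = 1.3090
ω = 0 → straight: x' = -1.5 + -0.5·cos(1.3090)·1.5 = -1.6941
y' = -3 + -0.5·sin(1.3090)·1.5 = -3.7244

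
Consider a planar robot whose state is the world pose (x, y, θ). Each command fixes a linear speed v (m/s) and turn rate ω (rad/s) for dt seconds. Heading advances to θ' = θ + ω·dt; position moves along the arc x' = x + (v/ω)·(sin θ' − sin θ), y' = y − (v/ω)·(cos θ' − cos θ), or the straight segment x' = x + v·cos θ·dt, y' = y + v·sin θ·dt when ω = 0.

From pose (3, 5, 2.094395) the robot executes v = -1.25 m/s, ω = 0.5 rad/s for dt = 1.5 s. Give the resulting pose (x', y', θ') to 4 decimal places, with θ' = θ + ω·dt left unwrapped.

θ' = 2.0944 + 0.5·1.5 = 2.8444
R = v/ω = -1.25/0.5 = -2.5000
x' = 3 + -2.5000·(sin 2.8444 − sin 2.0944) = 4.4330
y' = 5 − -2.5000·(cos 2.8444 − cos 2.0944) = 3.8596

(4.4330, 3.8596, 2.8444)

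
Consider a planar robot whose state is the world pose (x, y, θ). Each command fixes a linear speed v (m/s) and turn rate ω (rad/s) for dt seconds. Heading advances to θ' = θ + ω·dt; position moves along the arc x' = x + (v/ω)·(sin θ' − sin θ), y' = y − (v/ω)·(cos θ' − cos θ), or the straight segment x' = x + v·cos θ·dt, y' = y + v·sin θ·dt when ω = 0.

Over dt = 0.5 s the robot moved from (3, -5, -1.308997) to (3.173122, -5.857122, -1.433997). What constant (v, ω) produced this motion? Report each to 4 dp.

v = 1.7500, ω = -0.2500

Δθ = -1.433997 − -1.308997 = -0.125000
ω = Δθ/dt = -0.125000/0.5 = -0.2500
R = −Δy/(cos θ' − cos θ) = -7.0000
v = R·ω = -7.0000·-0.2500 = 1.7500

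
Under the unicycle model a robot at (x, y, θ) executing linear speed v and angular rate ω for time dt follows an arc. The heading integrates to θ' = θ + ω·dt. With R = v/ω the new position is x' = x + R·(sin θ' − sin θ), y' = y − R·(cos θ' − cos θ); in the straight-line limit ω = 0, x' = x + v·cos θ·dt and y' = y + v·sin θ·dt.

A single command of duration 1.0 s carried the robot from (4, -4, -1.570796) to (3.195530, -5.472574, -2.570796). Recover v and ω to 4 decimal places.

v = 1.7500, ω = -1.0000

Δθ = -2.570796 − -1.570796 = -1.000000
ω = Δθ/dt = -1.000000/1.0 = -1.0000
R = −Δy/(cos θ' − cos θ) = -1.7500
v = R·ω = -1.7500·-1.0000 = 1.7500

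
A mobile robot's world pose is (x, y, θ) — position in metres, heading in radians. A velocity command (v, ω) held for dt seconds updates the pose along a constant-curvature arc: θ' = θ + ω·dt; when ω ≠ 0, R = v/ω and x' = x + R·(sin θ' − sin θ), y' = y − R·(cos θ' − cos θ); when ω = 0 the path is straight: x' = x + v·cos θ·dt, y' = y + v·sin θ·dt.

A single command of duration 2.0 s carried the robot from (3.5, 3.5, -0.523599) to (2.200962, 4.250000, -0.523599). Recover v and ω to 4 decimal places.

v = -0.7500, ω = 0.0000

Δθ = -0.523599 − -0.523599 = 0.000000
ω = Δθ/dt = 0.000000/2.0 = 0.0000
ω = 0 → v = (Δx·cos θ + Δy·sin θ)/dt = -0.7500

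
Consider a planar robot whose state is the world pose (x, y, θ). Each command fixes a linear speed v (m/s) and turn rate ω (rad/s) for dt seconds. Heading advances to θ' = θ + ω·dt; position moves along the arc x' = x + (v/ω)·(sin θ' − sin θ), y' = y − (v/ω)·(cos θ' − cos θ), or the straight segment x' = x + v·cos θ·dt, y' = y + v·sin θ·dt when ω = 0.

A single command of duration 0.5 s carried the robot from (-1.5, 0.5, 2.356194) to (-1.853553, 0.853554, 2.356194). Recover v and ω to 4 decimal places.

v = 1.0000, ω = 0.0000

Δθ = 2.356194 − 2.356194 = 0.000000
ω = Δθ/dt = 0.000000/0.5 = 0.0000
ω = 0 → v = (Δx·cos θ + Δy·sin θ)/dt = 1.0000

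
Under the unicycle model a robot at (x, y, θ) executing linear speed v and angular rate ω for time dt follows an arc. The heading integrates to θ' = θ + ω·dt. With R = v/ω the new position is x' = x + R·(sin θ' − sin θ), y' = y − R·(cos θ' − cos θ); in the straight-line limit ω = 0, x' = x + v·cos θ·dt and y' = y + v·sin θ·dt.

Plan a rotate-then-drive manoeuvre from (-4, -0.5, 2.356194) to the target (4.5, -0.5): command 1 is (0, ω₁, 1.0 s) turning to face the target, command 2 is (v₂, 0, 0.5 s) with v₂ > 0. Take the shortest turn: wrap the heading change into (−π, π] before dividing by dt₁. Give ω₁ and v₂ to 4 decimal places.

ω₁ = -2.3562, v₂ = 17.0000

heading to target = atan2(-0.5−-0.5, 4.5−-4) = 0.0000
Δθ = wrap(0.0000 − 2.3562) = -2.3562; ω₁ = Δθ/dt₁ = -2.3562
distance = √((4.5−-4)² + (-0.5−-0.5)²) = 8.5000; v₂ = distance/dt₂ = 17.0000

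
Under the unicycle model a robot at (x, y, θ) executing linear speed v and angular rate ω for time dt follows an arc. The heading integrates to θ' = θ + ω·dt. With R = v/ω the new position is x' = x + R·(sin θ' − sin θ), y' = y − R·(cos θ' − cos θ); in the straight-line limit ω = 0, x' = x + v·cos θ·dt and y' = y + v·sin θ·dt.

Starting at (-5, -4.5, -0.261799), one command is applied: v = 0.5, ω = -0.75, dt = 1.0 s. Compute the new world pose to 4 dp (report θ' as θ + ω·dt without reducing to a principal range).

(-4.6074, -4.7904, -1.0118)

θ' = -0.2618 + -0.75·1.0 = -1.0118
R = v/ω = 0.5/-0.75 = -0.6667
x' = -5 + -0.6667·(sin -1.0118 − sin -0.2618) = -4.6074
y' = -4.5 − -0.6667·(cos -1.0118 − cos -0.2618) = -4.7904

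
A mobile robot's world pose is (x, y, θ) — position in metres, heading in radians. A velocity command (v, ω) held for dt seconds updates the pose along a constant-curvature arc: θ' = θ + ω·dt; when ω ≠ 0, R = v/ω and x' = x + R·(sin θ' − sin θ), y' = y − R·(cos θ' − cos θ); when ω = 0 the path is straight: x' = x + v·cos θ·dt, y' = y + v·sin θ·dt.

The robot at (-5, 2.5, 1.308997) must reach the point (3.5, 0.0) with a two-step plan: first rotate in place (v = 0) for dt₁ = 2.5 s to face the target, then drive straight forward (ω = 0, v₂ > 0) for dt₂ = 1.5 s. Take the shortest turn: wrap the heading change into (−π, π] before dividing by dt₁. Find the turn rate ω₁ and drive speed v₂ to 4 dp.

heading to target = atan2(0−2.5, 3.5−-5) = -0.2861
Δθ = wrap(-0.2861 − 1.3090) = -1.5950; ω₁ = Δθ/dt₁ = -0.6380
distance = √((3.5−-5)² + (0−2.5)²) = 8.8600; v₂ = distance/dt₂ = 5.9067

ω₁ = -0.6380, v₂ = 5.9067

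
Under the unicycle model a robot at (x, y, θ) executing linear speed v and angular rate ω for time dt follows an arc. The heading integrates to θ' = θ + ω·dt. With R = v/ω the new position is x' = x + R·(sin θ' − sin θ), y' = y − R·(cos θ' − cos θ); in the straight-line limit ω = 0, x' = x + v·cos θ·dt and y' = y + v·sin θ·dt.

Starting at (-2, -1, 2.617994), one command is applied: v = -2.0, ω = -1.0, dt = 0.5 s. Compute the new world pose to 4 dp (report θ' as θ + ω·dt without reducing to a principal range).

θ' = 2.6180 + -1.0·0.5 = 2.1180
R = v/ω = -2.0/-1.0 = 2.0000
x' = -2 + 2.0000·(sin 2.1180 − sin 2.6180) = -1.2920
y' = -1 − 2.0000·(cos 2.1180 − cos 2.6180) = -1.6915

(-1.2920, -1.6915, 2.1180)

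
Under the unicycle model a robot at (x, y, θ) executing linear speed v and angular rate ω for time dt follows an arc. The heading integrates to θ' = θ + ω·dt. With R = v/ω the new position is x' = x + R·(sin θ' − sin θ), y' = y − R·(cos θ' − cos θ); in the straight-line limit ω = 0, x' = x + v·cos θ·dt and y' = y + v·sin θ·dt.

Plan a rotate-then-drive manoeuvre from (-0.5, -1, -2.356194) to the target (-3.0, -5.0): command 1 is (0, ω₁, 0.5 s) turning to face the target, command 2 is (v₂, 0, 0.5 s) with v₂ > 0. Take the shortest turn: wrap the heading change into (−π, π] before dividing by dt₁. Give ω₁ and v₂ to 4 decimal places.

heading to target = atan2(-5−-1, -3−-0.5) = -2.1294
Δθ = wrap(-2.1294 − -2.3562) = 0.2268; ω₁ = Δθ/dt₁ = 0.4536
distance = √((-3−-0.5)² + (-5−-1)²) = 4.7170; v₂ = distance/dt₂ = 9.4340

ω₁ = 0.4536, v₂ = 9.4340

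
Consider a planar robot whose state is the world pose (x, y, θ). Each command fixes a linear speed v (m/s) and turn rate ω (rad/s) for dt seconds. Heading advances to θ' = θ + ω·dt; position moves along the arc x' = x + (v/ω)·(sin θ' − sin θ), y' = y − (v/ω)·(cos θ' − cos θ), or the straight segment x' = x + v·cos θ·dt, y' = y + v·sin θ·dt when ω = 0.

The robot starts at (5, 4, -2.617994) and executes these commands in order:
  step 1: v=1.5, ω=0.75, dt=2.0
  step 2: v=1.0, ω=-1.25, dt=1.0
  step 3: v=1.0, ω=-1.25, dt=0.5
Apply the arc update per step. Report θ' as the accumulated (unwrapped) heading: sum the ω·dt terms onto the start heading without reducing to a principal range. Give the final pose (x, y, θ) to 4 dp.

(3.6006, 0.2518, -2.9930)

step 1: θ'=-1.1180 (R=2.0000) → pose (4.2016, 1.3930, -1.1180)
step 2: θ'=-2.3680 (R=-0.8000) → pose (4.0411, 0.4707, -2.3680)
step 3: θ'=-2.9930 (R=-0.8000) → pose (3.6006, 0.2518, -2.9930)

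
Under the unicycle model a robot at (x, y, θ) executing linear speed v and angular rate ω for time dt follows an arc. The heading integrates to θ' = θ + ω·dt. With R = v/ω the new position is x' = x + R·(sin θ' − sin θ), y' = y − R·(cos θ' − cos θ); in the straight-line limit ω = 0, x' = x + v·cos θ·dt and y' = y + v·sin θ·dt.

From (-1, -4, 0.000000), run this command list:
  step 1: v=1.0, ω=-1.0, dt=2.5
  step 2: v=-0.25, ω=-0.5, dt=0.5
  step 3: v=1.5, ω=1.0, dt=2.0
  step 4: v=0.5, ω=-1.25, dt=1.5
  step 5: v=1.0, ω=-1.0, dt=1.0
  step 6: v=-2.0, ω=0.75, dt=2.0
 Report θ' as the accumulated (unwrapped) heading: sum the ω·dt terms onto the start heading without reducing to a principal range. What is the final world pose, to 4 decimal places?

(1.7301, -7.9222, -2.1250)

step 1: θ'=-2.5000 (R=-1.0000) → pose (-0.4015, -5.8011, -2.5000)
step 2: θ'=-2.7500 (R=0.5000) → pose (-0.2931, -5.7396, -2.7500)
step 3: θ'=-0.7500 (R=1.5000) → pose (-0.7431, -8.2236, -0.7500)
step 4: θ'=-2.6250 (R=-0.4000) → pose (-0.8182, -8.8640, -2.6250)
step 5: θ'=-3.6250 (R=-1.0000) → pose (-1.7769, -8.8799, -3.6250)
step 6: θ'=-2.1250 (R=-2.6667) → pose (1.7301, -7.9222, -2.1250)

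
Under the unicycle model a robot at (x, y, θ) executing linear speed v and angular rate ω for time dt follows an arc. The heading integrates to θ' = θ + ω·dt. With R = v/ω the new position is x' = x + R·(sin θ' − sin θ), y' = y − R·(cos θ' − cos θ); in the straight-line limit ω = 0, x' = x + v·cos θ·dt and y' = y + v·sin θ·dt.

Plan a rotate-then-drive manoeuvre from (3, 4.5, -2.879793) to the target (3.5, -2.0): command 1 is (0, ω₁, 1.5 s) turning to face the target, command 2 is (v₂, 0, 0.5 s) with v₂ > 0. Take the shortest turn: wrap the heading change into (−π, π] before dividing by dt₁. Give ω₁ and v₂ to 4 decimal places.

heading to target = atan2(-2−4.5, 3.5−3) = -1.4940
Δθ = wrap(-1.4940 − -2.8798) = 1.3858; ω₁ = Δθ/dt₁ = 0.9238
distance = √((3.5−3)² + (-2−4.5)²) = 6.5192; v₂ = distance/dt₂ = 13.0384

ω₁ = 0.9238, v₂ = 13.0384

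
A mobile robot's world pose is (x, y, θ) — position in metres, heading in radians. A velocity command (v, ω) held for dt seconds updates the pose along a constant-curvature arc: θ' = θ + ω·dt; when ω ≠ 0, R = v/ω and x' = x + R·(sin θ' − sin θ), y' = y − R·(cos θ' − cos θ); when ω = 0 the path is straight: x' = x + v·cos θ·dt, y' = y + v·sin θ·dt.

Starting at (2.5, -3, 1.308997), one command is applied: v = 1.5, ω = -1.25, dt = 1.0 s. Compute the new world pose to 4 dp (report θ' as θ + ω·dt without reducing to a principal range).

(3.5884, -2.1127, 0.0590)

θ' = 1.3090 + -1.25·1.0 = 0.0590
R = v/ω = 1.5/-1.25 = -1.2000
x' = 2.5 + -1.2000·(sin 0.0590 − sin 1.3090) = 3.5884
y' = -3 − -1.2000·(cos 0.0590 − cos 1.3090) = -2.1127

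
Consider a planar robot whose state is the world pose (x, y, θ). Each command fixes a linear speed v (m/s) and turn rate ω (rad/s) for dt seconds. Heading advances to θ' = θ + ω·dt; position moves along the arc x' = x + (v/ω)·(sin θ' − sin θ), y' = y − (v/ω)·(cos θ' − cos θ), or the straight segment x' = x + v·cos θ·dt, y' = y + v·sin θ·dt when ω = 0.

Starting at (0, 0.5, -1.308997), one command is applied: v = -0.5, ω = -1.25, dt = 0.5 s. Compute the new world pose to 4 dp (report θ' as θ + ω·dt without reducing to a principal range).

θ' = -1.3090 + -1.25·0.5 = -1.9340
R = v/ω = -0.5/-1.25 = 0.4000
x' = 0 + 0.4000·(sin -1.9340 − sin -1.3090) = 0.0125
y' = 0.5 − 0.4000·(cos -1.9340 − cos -1.3090) = 0.7456

(0.0125, 0.7456, -1.9340)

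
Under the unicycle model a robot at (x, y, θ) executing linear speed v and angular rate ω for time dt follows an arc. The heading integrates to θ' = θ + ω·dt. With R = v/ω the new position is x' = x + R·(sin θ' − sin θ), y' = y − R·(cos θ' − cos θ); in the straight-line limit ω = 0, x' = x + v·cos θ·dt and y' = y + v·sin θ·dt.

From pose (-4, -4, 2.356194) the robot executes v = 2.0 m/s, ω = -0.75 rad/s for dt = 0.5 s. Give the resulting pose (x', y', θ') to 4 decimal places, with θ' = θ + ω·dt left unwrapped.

(-4.5596, -3.1783, 1.9812)

θ' = 2.3562 + -0.75·0.5 = 1.9812
R = v/ω = 2.0/-0.75 = -2.6667
x' = -4 + -2.6667·(sin 1.9812 − sin 2.3562) = -4.5596
y' = -4 − -2.6667·(cos 1.9812 − cos 2.3562) = -3.1783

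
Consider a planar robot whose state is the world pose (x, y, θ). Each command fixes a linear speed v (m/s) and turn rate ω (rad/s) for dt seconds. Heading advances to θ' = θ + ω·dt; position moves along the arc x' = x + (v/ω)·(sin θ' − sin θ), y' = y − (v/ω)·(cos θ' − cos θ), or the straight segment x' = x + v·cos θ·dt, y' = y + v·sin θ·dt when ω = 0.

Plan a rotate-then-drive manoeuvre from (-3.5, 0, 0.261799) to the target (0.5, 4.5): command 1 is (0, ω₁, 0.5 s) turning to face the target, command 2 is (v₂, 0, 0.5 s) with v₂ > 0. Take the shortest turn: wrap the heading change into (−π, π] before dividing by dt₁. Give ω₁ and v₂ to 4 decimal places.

ω₁ = 1.1647, v₂ = 12.0416

heading to target = atan2(4.5−0, 0.5−-3.5) = 0.8442
Δθ = wrap(0.8442 − 0.2618) = 0.5824; ω₁ = Δθ/dt₁ = 1.1647
distance = √((0.5−-3.5)² + (4.5−0)²) = 6.0208; v₂ = distance/dt₂ = 12.0416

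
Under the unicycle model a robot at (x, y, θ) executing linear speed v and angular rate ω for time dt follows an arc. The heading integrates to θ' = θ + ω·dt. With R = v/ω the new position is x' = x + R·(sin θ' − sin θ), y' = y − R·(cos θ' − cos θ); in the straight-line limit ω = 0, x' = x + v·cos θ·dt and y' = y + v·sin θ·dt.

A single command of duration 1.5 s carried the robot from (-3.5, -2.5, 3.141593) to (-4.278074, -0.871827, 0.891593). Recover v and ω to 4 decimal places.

v = 1.5000, ω = -1.5000

Δθ = 0.891593 − 3.141593 = -2.250000
ω = Δθ/dt = -2.250000/1.5 = -1.5000
R = −Δy/(cos θ' − cos θ) = -1.0000
v = R·ω = -1.0000·-1.5000 = 1.5000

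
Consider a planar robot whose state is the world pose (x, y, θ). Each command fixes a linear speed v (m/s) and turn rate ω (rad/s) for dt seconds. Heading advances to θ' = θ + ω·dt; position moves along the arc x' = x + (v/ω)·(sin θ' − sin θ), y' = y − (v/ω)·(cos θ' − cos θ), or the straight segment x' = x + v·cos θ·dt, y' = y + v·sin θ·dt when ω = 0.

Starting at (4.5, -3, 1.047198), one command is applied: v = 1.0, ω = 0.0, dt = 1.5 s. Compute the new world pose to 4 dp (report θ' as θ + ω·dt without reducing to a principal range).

θ' = 1.0472 + 0.0·1.5 = 1.0472
ω = 0 → straight: x' = 4.5 + 1.0·cos(1.0472)·1.5 = 5.2500
y' = -3 + 1.0·sin(1.0472)·1.5 = -1.7010

(5.2500, -1.7010, 1.0472)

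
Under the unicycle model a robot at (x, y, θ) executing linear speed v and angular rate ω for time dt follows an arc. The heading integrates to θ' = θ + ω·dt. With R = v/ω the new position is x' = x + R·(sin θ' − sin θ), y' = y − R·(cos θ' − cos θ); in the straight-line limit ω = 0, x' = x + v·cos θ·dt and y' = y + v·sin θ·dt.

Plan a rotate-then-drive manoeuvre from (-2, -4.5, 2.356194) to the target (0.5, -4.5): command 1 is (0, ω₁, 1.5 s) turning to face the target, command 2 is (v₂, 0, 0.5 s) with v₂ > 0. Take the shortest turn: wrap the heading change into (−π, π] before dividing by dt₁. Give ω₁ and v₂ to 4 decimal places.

heading to target = atan2(-4.5−-4.5, 0.5−-2) = 0.0000
Δθ = wrap(0.0000 − 2.3562) = -2.3562; ω₁ = Δθ/dt₁ = -1.5708
distance = √((0.5−-2)² + (-4.5−-4.5)²) = 2.5000; v₂ = distance/dt₂ = 5.0000

ω₁ = -1.5708, v₂ = 5.0000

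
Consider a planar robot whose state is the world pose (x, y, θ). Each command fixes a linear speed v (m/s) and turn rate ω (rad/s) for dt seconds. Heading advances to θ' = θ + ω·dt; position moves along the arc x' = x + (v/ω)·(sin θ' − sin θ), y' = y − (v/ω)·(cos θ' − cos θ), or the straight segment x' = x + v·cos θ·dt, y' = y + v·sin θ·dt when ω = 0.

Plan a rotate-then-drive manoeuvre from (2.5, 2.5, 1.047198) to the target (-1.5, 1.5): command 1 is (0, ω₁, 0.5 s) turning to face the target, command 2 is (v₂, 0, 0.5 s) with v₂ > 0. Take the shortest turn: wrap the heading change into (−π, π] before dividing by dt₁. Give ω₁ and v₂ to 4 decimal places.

heading to target = atan2(1.5−2.5, -1.5−2.5) = -2.8966
Δθ = wrap(-2.8966 − 1.0472) = 2.3394; ω₁ = Δθ/dt₁ = 4.6787
distance = √((-1.5−2.5)² + (1.5−2.5)²) = 4.1231; v₂ = distance/dt₂ = 8.2462

ω₁ = 4.6787, v₂ = 8.2462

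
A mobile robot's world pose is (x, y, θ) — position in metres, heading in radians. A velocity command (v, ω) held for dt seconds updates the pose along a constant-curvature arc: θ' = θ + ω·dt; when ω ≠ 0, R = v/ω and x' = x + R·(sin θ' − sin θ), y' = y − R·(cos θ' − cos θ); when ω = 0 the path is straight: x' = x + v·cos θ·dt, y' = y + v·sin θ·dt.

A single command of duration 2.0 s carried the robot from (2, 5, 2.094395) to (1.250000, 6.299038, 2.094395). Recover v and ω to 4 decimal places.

v = 0.7500, ω = 0.0000

Δθ = 2.094395 − 2.094395 = 0.000000
ω = Δθ/dt = 0.000000/2.0 = 0.0000
ω = 0 → v = (Δx·cos θ + Δy·sin θ)/dt = 0.7500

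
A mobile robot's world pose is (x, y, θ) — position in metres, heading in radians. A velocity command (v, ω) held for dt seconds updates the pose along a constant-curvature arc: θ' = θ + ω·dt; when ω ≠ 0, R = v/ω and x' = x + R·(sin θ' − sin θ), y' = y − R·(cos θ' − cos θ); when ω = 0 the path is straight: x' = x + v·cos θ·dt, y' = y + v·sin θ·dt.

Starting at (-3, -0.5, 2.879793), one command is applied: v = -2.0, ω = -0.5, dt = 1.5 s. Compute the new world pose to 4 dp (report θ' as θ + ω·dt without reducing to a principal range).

θ' = 2.8798 + -0.5·1.5 = 2.1298
R = v/ω = -2.0/-0.5 = 4.0000
x' = -3 + 4.0000·(sin 2.1298 − sin 2.8798) = -0.6441
y' = -0.5 − 4.0000·(cos 2.1298 − cos 2.8798) = -2.2424

(-0.6441, -2.2424, 2.1298)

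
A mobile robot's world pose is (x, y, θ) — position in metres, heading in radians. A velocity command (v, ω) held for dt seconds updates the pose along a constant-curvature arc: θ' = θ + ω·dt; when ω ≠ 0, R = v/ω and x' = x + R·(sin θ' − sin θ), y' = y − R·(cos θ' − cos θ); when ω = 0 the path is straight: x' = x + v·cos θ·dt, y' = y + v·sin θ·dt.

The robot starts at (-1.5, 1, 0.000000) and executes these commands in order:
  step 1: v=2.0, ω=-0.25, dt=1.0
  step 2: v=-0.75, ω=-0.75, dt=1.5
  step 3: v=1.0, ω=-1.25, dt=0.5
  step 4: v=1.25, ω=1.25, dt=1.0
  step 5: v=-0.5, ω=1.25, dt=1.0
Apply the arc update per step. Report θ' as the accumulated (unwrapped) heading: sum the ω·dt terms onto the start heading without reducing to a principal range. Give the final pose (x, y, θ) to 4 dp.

step 1: θ'=-0.2500 (R=-8.0000) → pose (0.4792, 0.7513, -0.2500)
step 2: θ'=-1.3750 (R=1.0000) → pose (-0.2543, 1.5257, -1.3750)
step 3: θ'=-2.0000 (R=-0.8000) → pose (-0.3115, 1.0371, -2.0000)
step 4: θ'=-0.7500 (R=1.0000) → pose (-0.0839, -0.1107, -0.7500)
step 5: θ'=0.5000 (R=-0.4000) → pose (-0.5483, -0.0524, 0.5000)

(-0.5483, -0.0524, 0.5000)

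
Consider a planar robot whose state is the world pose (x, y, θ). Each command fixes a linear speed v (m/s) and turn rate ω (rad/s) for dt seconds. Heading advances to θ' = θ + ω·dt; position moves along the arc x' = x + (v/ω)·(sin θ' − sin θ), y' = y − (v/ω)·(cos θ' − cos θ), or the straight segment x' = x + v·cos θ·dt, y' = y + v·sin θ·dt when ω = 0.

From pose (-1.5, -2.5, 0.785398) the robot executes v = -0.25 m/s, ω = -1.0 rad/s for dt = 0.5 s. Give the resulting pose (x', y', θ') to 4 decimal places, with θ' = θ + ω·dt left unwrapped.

(-1.6064, -2.5631, 0.2854)

θ' = 0.7854 + -1.0·0.5 = 0.2854
R = v/ω = -0.25/-1.0 = 0.2500
x' = -1.5 + 0.2500·(sin 0.2854 − sin 0.7854) = -1.6064
y' = -2.5 − 0.2500·(cos 0.2854 − cos 0.7854) = -2.5631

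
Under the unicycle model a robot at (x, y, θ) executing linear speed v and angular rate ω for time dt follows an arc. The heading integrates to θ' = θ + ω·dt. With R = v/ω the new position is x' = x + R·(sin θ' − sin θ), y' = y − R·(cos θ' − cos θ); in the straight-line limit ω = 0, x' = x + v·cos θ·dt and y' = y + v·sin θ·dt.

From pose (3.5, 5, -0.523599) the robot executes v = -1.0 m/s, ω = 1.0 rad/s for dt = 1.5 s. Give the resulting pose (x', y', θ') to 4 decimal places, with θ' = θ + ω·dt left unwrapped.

θ' = -0.5236 + 1.0·1.5 = 0.9764
R = v/ω = -1.0/1.0 = -1.0000
x' = 3.5 + -1.0000·(sin 0.9764 − sin -0.5236) = 2.1715
y' = 5 − -1.0000·(cos 0.9764 − cos -0.5236) = 4.6940

(2.1715, 4.6940, 0.9764)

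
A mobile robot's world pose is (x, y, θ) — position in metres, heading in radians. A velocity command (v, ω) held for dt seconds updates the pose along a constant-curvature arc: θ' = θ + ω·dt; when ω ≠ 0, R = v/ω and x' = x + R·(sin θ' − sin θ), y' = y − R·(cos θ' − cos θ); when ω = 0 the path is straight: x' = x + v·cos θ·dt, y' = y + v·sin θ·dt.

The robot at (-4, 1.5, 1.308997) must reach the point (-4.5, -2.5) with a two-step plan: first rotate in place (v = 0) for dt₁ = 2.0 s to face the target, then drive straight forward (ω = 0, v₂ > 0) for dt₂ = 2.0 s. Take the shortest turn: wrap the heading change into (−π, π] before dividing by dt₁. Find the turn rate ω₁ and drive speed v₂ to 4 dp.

ω₁ = -1.5021, v₂ = 2.0156

heading to target = atan2(-2.5−1.5, -4.5−-4) = -1.6952
Δθ = wrap(-1.6952 − 1.3090) = -3.0041; ω₁ = Δθ/dt₁ = -1.5021
distance = √((-4.5−-4)² + (-2.5−1.5)²) = 4.0311; v₂ = distance/dt₂ = 2.0156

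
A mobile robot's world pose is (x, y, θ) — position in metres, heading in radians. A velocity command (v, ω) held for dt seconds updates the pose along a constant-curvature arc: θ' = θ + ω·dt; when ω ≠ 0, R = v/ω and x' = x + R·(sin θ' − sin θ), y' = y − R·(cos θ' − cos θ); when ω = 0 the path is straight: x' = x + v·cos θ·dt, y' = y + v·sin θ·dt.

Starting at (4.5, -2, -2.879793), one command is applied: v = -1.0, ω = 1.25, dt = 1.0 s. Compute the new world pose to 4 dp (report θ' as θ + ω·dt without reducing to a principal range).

(5.0916, -1.2744, -1.6298)

θ' = -2.8798 + 1.25·1.0 = -1.6298
R = v/ω = -1.0/1.25 = -0.8000
x' = 4.5 + -0.8000·(sin -1.6298 − sin -2.8798) = 5.0916
y' = -2 − -0.8000·(cos -1.6298 − cos -2.8798) = -1.2744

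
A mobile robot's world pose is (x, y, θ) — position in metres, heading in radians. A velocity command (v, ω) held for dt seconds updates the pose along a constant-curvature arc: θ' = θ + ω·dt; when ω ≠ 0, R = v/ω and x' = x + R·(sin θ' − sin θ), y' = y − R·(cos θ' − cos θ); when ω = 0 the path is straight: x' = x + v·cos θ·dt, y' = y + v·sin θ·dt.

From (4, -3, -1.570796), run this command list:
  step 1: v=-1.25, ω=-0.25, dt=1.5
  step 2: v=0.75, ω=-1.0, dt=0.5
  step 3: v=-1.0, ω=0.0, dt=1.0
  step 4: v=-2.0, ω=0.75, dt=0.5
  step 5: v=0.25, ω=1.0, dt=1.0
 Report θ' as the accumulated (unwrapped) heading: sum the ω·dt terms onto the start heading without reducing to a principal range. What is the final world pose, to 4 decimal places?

(5.5288, -0.3000, -1.0708)

step 1: θ'=-1.9458 (R=5.0000) → pose (4.3475, -1.1686, -1.9458)
step 2: θ'=-2.4458 (R=-0.7500) → pose (4.1303, -1.4696, -2.4458)
step 3: θ'=-2.4458 (straight) → pose (4.8979, -0.8286, -2.4458)
step 4: θ'=-2.0708 (R=-2.6667) → pose (5.5288, -0.0603, -2.0708)
step 5: θ'=-1.0708 (R=0.2500) → pose (5.5288, -0.3000, -1.0708)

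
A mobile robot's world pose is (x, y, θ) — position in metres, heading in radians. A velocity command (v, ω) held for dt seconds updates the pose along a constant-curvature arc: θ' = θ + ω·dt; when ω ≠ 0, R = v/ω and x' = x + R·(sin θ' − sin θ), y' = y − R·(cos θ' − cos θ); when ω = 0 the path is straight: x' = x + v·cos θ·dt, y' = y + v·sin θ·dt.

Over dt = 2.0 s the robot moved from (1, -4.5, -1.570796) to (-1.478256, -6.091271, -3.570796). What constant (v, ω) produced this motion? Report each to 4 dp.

Δθ = -3.570796 − -1.570796 = -2.000000
ω = Δθ/dt = -2.000000/2.0 = -1.0000
R = Δx/(sin θ' − sin θ) = -1.7500
v = R·ω = -1.7500·-1.0000 = 1.7500

v = 1.7500, ω = -1.0000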